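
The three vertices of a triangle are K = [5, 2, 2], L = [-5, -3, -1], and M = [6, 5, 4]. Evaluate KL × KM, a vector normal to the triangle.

(-1, 17, -25)

KL = (-10, -5, -3)
KM = (1, 3, 2)
i: (-5)·2 - (-3)·3 = -10 - (-9) = -1
j: (-3)·1 - (-10)·2 = -3 - (-20) = 17
k: (-10)·3 - (-5)·1 = -30 - (-5) = -25
KL × KM = (-1, 17, -25)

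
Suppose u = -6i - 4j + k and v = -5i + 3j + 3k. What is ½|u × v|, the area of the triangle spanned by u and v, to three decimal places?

i: (-4)·3 - 1·3 = -12 - 3 = -15
j: 1·(-5) - (-6)·3 = -5 - (-18) = 13
k: (-6)·3 - (-4)·(-5) = -18 - 20 = -38
u × v = (-15, 13, -38)
|u × v| = √((-15)² + 13² + (-38)²) = √1838 ≈ 42.8719
area = ½ · 42.8719 ≈ 21.436

21.436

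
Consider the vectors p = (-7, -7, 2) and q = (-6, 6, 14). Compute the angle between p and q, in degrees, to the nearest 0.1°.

80.2

p · q = (-7)·(-6) + (-7)·6 + 2·14 = 42 - 42 + 28 = 28
|p|² = 49 + 49 + 4 = 102,  |p| = √102 ≈ 10.099505
|q|² = 36 + 36 + 196 = 268,  |q| = √268 ≈ 16.370706
cos θ = 28 / (10.099505 · 16.370706) ≈ 0.16935
θ = arccos(0.16935) ≈ 80.2°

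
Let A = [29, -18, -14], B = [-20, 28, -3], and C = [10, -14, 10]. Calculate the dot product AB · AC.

AB = B − A = (-49, 46, 11)
AC = C − A = (-19, 4, 24)
AB · AC = (-49)·(-19) + 46·4 + 11·24 = 931 + 184 + 264 = 1379

1379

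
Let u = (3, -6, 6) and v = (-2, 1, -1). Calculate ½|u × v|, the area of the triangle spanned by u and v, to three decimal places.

i: (-6)·(-1) - 6·1 = 6 - 6 = 0
j: 6·(-2) - 3·(-1) = -12 - (-3) = -9
k: 3·1 - (-6)·(-2) = 3 - 12 = -9
u × v = (0, -9, -9)
|u × v| = √(0² + (-9)² + (-9)²) = √162 ≈ 12.7279
area = ½ · 12.7279 ≈ 6.364

6.364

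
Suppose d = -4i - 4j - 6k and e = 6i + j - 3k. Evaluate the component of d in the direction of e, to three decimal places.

d · e = (-4)·6 + (-4)·1 + (-6)·(-3) = -24 - 4 + 18 = -10
|e| = √(36 + 1 + 9) = √46 ≈ 6.7823
comp_e d = -10 / √46 ≈ -1.474

-1.474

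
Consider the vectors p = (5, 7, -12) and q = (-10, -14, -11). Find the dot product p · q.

p · q = 5·(-10) + 7·(-14) + (-12)·(-11) = -50 - 98 + 132 = -16

-16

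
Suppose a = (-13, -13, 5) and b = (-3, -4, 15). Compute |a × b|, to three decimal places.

i: (-13)·15 - 5·(-4) = -195 - (-20) = -175
j: 5·(-3) - (-13)·15 = -15 - (-195) = 180
k: (-13)·(-4) - (-13)·(-3) = 52 - 39 = 13
a × b = (-175, 180, 13)
|a × b| = √((-175)² + 180² + 13²) = √63194 ≈ 251.3842

251.384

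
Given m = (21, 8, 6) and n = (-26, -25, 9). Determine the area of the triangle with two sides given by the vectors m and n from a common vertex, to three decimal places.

i: 8·9 - 6·(-25) = 72 - (-150) = 222
j: 6·(-26) - 21·9 = -156 - 189 = -345
k: 21·(-25) - 8·(-26) = -525 - (-208) = -317
m × n = (222, -345, -317)
|m × n| = √(222² + (-345)² + (-317)²) = √268798 ≈ 518.4573
area = ½ · 518.4573 ≈ 259.229

259.229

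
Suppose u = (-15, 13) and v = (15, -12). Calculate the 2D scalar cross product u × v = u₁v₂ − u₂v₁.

(-15)·(-12) - 13·15 = 180 - 195 = -15

-15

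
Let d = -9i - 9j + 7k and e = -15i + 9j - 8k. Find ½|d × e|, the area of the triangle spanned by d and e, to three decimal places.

i: (-9)·(-8) - 7·9 = 72 - 63 = 9
j: 7·(-15) - (-9)·(-8) = -105 - 72 = -177
k: (-9)·9 - (-9)·(-15) = -81 - 135 = -216
d × e = (9, -177, -216)
|d × e| = √(9² + (-177)² + (-216)²) = √78066 ≈ 279.4029
area = ½ · 279.4029 ≈ 139.701

139.701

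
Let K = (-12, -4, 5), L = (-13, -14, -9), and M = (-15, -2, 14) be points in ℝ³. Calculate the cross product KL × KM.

KL = (-1, -10, -14)
KM = (-3, 2, 9)
i: (-10)·9 - (-14)·2 = -90 - (-28) = -62
j: (-14)·(-3) - (-1)·9 = 42 - (-9) = 51
k: (-1)·2 - (-10)·(-3) = -2 - 30 = -32
KL × KM = (-62, 51, -32)

(-62, 51, -32)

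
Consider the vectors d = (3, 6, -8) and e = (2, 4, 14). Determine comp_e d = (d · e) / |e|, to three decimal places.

d · e = 3·2 + 6·4 + (-8)·14 = 6 + 24 - 112 = -82
|e| = √(4 + 16 + 196) = √216 ≈ 14.6969
comp_e d = -82 / √216 ≈ -5.579

-5.579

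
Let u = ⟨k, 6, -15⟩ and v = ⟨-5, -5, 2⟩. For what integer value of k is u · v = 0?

-12

u · v = k·(-5) + 6·(-5) + (-15)·2 = -60 - 5k
Set equal to 0: -5k = 60, so k = -12.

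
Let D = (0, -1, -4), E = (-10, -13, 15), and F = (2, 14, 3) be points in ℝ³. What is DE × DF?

DE = (-10, -12, 19)
DF = (2, 15, 7)
i: (-12)·7 - 19·15 = -84 - 285 = -369
j: 19·2 - (-10)·7 = 38 - (-70) = 108
k: (-10)·15 - (-12)·2 = -150 - (-24) = -126
DE × DF = (-369, 108, -126)

(-369, 108, -126)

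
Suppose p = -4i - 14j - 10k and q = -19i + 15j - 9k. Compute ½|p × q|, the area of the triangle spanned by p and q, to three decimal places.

i: (-14)·(-9) - (-10)·15 = 126 - (-150) = 276
j: (-10)·(-19) - (-4)·(-9) = 190 - 36 = 154
k: (-4)·15 - (-14)·(-19) = -60 - 266 = -326
p × q = (276, 154, -326)
|p × q| = √(276² + 154² + (-326)²) = √206168 ≈ 454.0573
area = ½ · 454.0573 ≈ 227.029

227.029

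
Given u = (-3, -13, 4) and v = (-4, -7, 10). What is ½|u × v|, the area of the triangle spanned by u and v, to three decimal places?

i: (-13)·10 - 4·(-7) = -130 - (-28) = -102
j: 4·(-4) - (-3)·10 = -16 - (-30) = 14
k: (-3)·(-7) - (-13)·(-4) = 21 - 52 = -31
u × v = (-102, 14, -31)
|u × v| = √((-102)² + 14² + (-31)²) = √11561 ≈ 107.5221
area = ½ · 107.5221 ≈ 53.761

53.761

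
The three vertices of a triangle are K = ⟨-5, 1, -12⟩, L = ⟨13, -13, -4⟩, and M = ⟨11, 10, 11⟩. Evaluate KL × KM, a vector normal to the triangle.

(-394, -286, 386)

KL = (18, -14, 8)
KM = (16, 9, 23)
i: (-14)·23 - 8·9 = -322 - 72 = -394
j: 8·16 - 18·23 = 128 - 414 = -286
k: 18·9 - (-14)·16 = 162 - (-224) = 386
KL × KM = (-394, -286, 386)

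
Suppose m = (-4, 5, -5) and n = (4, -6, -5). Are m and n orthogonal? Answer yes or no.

no

m · n = (-4)·4 + 5·(-6) + (-5)·(-5) = -16 - 30 + 25 = -21
Nonzero, so the vectors are not orthogonal.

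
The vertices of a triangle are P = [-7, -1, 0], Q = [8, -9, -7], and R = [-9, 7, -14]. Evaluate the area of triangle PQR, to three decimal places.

PQ = (15, -8, -7),  PR = (-2, 8, -14)
i: (-8)·(-14) - (-7)·8 = 112 - (-56) = 168
j: (-7)·(-2) - 15·(-14) = 14 - (-210) = 224
k: 15·8 - (-8)·(-2) = 120 - 16 = 104
PQ × PR = (168, 224, 104)
|PQ × PR| = √89216 ≈ 298.6905
area = ½ · 298.6905 ≈ 149.345

149.345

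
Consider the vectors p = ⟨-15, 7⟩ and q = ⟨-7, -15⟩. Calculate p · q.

0

p · q = (-15)·(-7) + 7·(-15) = 105 - 105 = 0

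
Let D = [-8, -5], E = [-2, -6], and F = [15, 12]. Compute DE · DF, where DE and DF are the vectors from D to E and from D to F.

121

DE = E − D = (6, -1)
DF = F − D = (23, 17)
DE · DF = 6·23 + (-1)·17 = 138 - 17 = 121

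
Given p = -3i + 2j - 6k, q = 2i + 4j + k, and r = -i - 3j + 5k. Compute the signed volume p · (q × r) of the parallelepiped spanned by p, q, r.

-79

q × r:
i: 4·5 - 1·(-3) = 20 - (-3) = 23
j: 1·(-1) - 2·5 = -1 - 10 = -11
k: 2·(-3) - 4·(-1) = -6 - (-4) = -2
q × r = (23, -11, -2)
p · (q × r) = (-3)·23 + 2·(-11) + (-6)·(-2) = -69 - 22 + 12 = -79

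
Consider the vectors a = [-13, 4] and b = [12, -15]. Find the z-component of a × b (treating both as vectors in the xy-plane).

(-13)·(-15) - 4·12 = 195 - 48 = 147

147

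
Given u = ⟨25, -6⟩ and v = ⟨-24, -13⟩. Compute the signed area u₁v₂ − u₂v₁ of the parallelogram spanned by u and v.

25·(-13) - (-6)·(-24) = -325 - 144 = -469

-469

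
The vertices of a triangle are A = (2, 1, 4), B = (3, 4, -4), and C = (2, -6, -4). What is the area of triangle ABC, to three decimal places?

40.352

AB = (1, 3, -8),  AC = (0, -7, -8)
i: 3·(-8) - (-8)·(-7) = -24 - 56 = -80
j: (-8)·0 - 1·(-8) = 0 - (-8) = 8
k: 1·(-7) - 3·0 = -7 - 0 = -7
AB × AC = (-80, 8, -7)
|AB × AC| = √6513 ≈ 80.7032
area = ½ · 80.7032 ≈ 40.352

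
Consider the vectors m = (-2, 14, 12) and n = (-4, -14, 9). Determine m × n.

(294, -30, 84)

i: 14·9 - 12·(-14) = 126 - (-168) = 294
j: 12·(-4) - (-2)·9 = -48 - (-18) = -30
k: (-2)·(-14) - 14·(-4) = 28 - (-56) = 84
m × n = (294, -30, 84)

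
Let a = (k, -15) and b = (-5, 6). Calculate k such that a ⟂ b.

a · b = k·(-5) + (-15)·6 = -90 - 5k
Set equal to 0: -5k = 90, so k = -18.

-18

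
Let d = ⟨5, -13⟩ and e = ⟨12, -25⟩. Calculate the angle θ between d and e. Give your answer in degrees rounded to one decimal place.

4.6

d · e = 5·12 + (-13)·(-25) = 60 + 325 = 385
|d|² = 25 + 169 = 194,  |d| = √194 ≈ 13.928388
|e|² = 144 + 625 = 769,  |e| = √769 ≈ 27.730849
cos θ = 385 / (13.928388 · 27.730849) ≈ 0.99677
θ = arccos(0.99677) ≈ 4.6°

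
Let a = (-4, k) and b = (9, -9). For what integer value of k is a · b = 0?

-4

a · b = (-4)·9 + k·(-9) = -36 - 9k
Set equal to 0: -9k = 36, so k = -4.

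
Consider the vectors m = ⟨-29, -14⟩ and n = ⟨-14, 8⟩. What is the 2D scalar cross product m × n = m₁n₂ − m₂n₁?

(-29)·8 - (-14)·(-14) = -232 - 196 = -428

-428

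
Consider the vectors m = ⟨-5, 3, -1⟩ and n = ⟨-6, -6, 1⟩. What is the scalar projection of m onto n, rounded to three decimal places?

m · n = (-5)·(-6) + 3·(-6) + (-1)·1 = 30 - 18 - 1 = 11
|n| = √(36 + 36 + 1) = √73 ≈ 8.5440
comp_n m = 11 / √73 ≈ 1.287

1.287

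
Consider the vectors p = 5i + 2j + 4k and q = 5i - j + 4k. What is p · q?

p · q = 5·5 + 2·(-1) + 4·4 = 25 - 2 + 16 = 39

39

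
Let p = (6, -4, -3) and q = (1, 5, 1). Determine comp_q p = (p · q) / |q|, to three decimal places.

-3.272

p · q = 6·1 + (-4)·5 + (-3)·1 = 6 - 20 - 3 = -17
|q| = √(1 + 25 + 1) = √27 ≈ 5.1962
comp_q p = -17 / √27 ≈ -3.272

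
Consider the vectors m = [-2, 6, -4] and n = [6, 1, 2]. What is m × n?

i: 6·2 - (-4)·1 = 12 - (-4) = 16
j: (-4)·6 - (-2)·2 = -24 - (-4) = -20
k: (-2)·1 - 6·6 = -2 - 36 = -38
m × n = (16, -20, -38)

(16, -20, -38)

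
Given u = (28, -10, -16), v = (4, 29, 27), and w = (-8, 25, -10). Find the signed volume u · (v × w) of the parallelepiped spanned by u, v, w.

-30572

v × w:
i: 29·(-10) - 27·25 = -290 - 675 = -965
j: 27·(-8) - 4·(-10) = -216 - (-40) = -176
k: 4·25 - 29·(-8) = 100 - (-232) = 332
v × w = (-965, -176, 332)
u · (v × w) = 28·(-965) + (-10)·(-176) + (-16)·332 = -27020 + 1760 - 5312 = -30572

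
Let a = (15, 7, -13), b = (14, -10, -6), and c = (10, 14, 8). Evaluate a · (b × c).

b × c:
i: (-10)·8 - (-6)·14 = -80 - (-84) = 4
j: (-6)·10 - 14·8 = -60 - 112 = -172
k: 14·14 - (-10)·10 = 196 - (-100) = 296
b × c = (4, -172, 296)
a · (b × c) = 15·4 + 7·(-172) + (-13)·296 = 60 - 1204 - 3848 = -4992

-4992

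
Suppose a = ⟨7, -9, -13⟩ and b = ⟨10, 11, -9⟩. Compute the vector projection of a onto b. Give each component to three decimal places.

(2.914, 3.205, -2.623)

a · b = 7·10 + (-9)·11 + (-13)·(-9) = 70 - 99 + 117 = 88
|b|² = 100 + 121 + 81 = 302
proj_b a = (88/302) · (10, 11, -9) ≈ (2.914, 3.205, -2.623)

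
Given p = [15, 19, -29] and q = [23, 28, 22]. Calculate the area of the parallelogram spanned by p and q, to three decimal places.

1583.413

i: 19·22 - (-29)·28 = 418 - (-812) = 1230
j: (-29)·23 - 15·22 = -667 - 330 = -997
k: 15·28 - 19·23 = 420 - 437 = -17
p × q = (1230, -997, -17)
|p × q| = √(1230² + (-997)² + (-17)²) = √2507198 ≈ 1583.4134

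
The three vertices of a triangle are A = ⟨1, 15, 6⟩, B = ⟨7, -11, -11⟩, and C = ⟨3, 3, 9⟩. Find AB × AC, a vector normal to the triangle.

AB = (6, -26, -17)
AC = (2, -12, 3)
i: (-26)·3 - (-17)·(-12) = -78 - 204 = -282
j: (-17)·2 - 6·3 = -34 - 18 = -52
k: 6·(-12) - (-26)·2 = -72 - (-52) = -20
AB × AC = (-282, -52, -20)

(-282, -52, -20)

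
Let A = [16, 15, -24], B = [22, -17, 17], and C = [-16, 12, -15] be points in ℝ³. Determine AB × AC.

(-165, -1366, -1042)

AB = (6, -32, 41)
AC = (-32, -3, 9)
i: (-32)·9 - 41·(-3) = -288 - (-123) = -165
j: 41·(-32) - 6·9 = -1312 - 54 = -1366
k: 6·(-3) - (-32)·(-32) = -18 - 1024 = -1042
AB × AC = (-165, -1366, -1042)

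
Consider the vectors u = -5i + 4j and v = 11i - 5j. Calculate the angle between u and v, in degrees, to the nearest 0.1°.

165.8

u · v = (-5)·11 + 4·(-5) = -55 - 20 = -75
|u|² = 25 + 16 = 41,  |u| = √41 ≈ 6.403124
|v|² = 121 + 25 = 146,  |v| = √146 ≈ 12.083046
cos θ = -75 / (6.403124 · 12.083046) ≈ -0.96938
θ = arccos(-0.96938) ≈ 165.8°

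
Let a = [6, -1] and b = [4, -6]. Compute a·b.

a · b = 6·4 + (-1)·(-6) = 24 + 6 = 30

30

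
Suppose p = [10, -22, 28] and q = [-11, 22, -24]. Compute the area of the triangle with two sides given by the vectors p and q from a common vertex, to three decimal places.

i: (-22)·(-24) - 28·22 = 528 - 616 = -88
j: 28·(-11) - 10·(-24) = -308 - (-240) = -68
k: 10·22 - (-22)·(-11) = 220 - 242 = -22
p × q = (-88, -68, -22)
|p × q| = √((-88)² + (-68)² + (-22)²) = √12852 ≈ 113.3667
area = ½ · 113.3667 ≈ 56.683

56.683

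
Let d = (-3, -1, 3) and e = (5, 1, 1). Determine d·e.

d · e = (-3)·5 + (-1)·1 + 3·1 = -15 - 1 + 3 = -13

-13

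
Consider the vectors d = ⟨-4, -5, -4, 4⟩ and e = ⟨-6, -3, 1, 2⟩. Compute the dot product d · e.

d · e = (-4)·(-6) + (-5)·(-3) + (-4)·1 + 4·2 = 24 + 15 - 4 + 8 = 43

43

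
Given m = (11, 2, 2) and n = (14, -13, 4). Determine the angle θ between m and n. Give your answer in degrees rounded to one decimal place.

52.2

m · n = 11·14 + 2·(-13) + 2·4 = 154 - 26 + 8 = 136
|m|² = 121 + 4 + 4 = 129,  |m| = √129 ≈ 11.357817
|n|² = 196 + 169 + 16 = 381,  |n| = √381 ≈ 19.519221
cos θ = 136 / (11.357817 · 19.519221) ≈ 0.61345
θ = arccos(0.61345) ≈ 52.2°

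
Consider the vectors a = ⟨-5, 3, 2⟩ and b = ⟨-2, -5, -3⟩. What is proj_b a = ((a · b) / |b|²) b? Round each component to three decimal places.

a · b = (-5)·(-2) + 3·(-5) + 2·(-3) = 10 - 15 - 6 = -11
|b|² = 4 + 25 + 9 = 38
proj_b a = (-11/38) · (-2, -5, -3) ≈ (0.579, 1.447, 0.868)

(0.579, 1.447, 0.868)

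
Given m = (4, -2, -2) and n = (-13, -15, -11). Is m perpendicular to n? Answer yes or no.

m · n = 4·(-13) + (-2)·(-15) + (-2)·(-11) = -52 + 30 + 22 = 0
Zero, so the vectors are orthogonal.

yes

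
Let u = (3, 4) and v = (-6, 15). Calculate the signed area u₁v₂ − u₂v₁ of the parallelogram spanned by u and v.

3·15 - 4·(-6) = 45 - (-24) = 69

69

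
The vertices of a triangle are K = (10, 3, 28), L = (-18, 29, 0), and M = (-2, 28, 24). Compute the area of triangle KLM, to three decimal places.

372.806

KL = (-28, 26, -28),  KM = (-12, 25, -4)
i: 26·(-4) - (-28)·25 = -104 - (-700) = 596
j: (-28)·(-12) - (-28)·(-4) = 336 - 112 = 224
k: (-28)·25 - 26·(-12) = -700 - (-312) = -388
KL × KM = (596, 224, -388)
|KL × KM| = √555936 ≈ 745.6112
area = ½ · 745.6112 ≈ 372.806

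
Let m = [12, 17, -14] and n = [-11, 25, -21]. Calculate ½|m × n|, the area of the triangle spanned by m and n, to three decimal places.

317.039

i: 17·(-21) - (-14)·25 = -357 - (-350) = -7
j: (-14)·(-11) - 12·(-21) = 154 - (-252) = 406
k: 12·25 - 17·(-11) = 300 - (-187) = 487
m × n = (-7, 406, 487)
|m × n| = √((-7)² + 406² + 487²) = √402054 ≈ 634.0773
area = ½ · 634.0773 ≈ 317.039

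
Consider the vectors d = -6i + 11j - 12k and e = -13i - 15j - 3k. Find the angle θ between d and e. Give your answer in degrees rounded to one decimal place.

98.4

d · e = (-6)·(-13) + 11·(-15) + (-12)·(-3) = 78 - 165 + 36 = -51
|d|² = 36 + 121 + 144 = 301,  |d| = √301 ≈ 17.349352
|e|² = 169 + 225 + 9 = 403,  |e| = √403 ≈ 20.074860
cos θ = -51 / (17.349352 · 20.074860) ≈ -0.14643
θ = arccos(-0.14643) ≈ 98.4°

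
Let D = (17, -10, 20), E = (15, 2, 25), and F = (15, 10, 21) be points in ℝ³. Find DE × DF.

(-88, -8, -16)

DE = (-2, 12, 5)
DF = (-2, 20, 1)
i: 12·1 - 5·20 = 12 - 100 = -88
j: 5·(-2) - (-2)·1 = -10 - (-2) = -8
k: (-2)·20 - 12·(-2) = -40 - (-24) = -16
DE × DF = (-88, -8, -16)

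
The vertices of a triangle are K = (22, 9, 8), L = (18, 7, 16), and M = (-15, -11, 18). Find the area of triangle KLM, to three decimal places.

145.921

KL = (-4, -2, 8),  KM = (-37, -20, 10)
i: (-2)·10 - 8·(-20) = -20 - (-160) = 140
j: 8·(-37) - (-4)·10 = -296 - (-40) = -256
k: (-4)·(-20) - (-2)·(-37) = 80 - 74 = 6
KL × KM = (140, -256, 6)
|KL × KM| = √85172 ≈ 291.8424
area = ½ · 291.8424 ≈ 145.921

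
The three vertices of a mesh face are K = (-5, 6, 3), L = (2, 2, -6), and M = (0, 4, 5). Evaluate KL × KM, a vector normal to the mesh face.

KL = (7, -4, -9)
KM = (5, -2, 2)
i: (-4)·2 - (-9)·(-2) = -8 - 18 = -26
j: (-9)·5 - 7·2 = -45 - 14 = -59
k: 7·(-2) - (-4)·5 = -14 - (-20) = 6
KL × KM = (-26, -59, 6)

(-26, -59, 6)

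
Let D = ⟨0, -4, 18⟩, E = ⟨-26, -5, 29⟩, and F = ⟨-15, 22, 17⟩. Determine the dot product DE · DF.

DE = E − D = (-26, -1, 11)
DF = F − D = (-15, 26, -1)
DE · DF = (-26)·(-15) + (-1)·26 + 11·(-1) = 390 - 26 - 11 = 353

353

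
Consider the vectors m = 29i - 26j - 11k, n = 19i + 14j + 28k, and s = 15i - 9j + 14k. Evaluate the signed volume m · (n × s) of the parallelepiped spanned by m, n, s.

13179

n × s:
i: 14·14 - 28·(-9) = 196 - (-252) = 448
j: 28·15 - 19·14 = 420 - 266 = 154
k: 19·(-9) - 14·15 = -171 - 210 = -381
n × s = (448, 154, -381)
m · (n × s) = 29·448 + (-26)·154 + (-11)·(-381) = 12992 - 4004 + 4191 = 13179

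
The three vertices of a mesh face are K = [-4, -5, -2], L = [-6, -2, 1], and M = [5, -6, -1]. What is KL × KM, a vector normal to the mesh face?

(6, 29, -25)

KL = (-2, 3, 3)
KM = (9, -1, 1)
i: 3·1 - 3·(-1) = 3 - (-3) = 6
j: 3·9 - (-2)·1 = 27 - (-2) = 29
k: (-2)·(-1) - 3·9 = 2 - 27 = -25
KL × KM = (6, 29, -25)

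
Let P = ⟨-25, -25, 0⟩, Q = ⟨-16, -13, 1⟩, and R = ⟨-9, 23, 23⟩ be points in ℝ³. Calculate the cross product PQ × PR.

(228, -191, 240)

PQ = (9, 12, 1)
PR = (16, 48, 23)
i: 12·23 - 1·48 = 276 - 48 = 228
j: 1·16 - 9·23 = 16 - 207 = -191
k: 9·48 - 12·16 = 432 - 192 = 240
PQ × PR = (228, -191, 240)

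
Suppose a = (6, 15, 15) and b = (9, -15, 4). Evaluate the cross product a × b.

(285, 111, -225)

i: 15·4 - 15·(-15) = 60 - (-225) = 285
j: 15·9 - 6·4 = 135 - 24 = 111
k: 6·(-15) - 15·9 = -90 - 135 = -225
a × b = (285, 111, -225)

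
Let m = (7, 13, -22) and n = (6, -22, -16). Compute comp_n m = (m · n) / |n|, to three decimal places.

3.877

m · n = 7·6 + 13·(-22) + (-22)·(-16) = 42 - 286 + 352 = 108
|n| = √(36 + 484 + 256) = √776 ≈ 27.8568
comp_n m = 108 / √776 ≈ 3.877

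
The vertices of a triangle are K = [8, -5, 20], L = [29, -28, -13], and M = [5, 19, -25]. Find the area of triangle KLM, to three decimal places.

1074.371

KL = (21, -23, -33),  KM = (-3, 24, -45)
i: (-23)·(-45) - (-33)·24 = 1035 - (-792) = 1827
j: (-33)·(-3) - 21·(-45) = 99 - (-945) = 1044
k: 21·24 - (-23)·(-3) = 504 - 69 = 435
KL × KM = (1827, 1044, 435)
|KL × KM| = √4617090 ≈ 2148.7415
area = ½ · 2148.7415 ≈ 1074.371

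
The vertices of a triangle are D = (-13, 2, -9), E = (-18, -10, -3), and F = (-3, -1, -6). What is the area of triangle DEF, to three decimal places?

DE = (-5, -12, 6),  DF = (10, -3, 3)
i: (-12)·3 - 6·(-3) = -36 - (-18) = -18
j: 6·10 - (-5)·3 = 60 - (-15) = 75
k: (-5)·(-3) - (-12)·10 = 15 - (-120) = 135
DE × DF = (-18, 75, 135)
|DE × DF| = √24174 ≈ 155.4799
area = ½ · 155.4799 ≈ 77.740

77.740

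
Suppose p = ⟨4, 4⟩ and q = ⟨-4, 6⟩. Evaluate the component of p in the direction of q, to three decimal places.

1.109

p · q = 4·(-4) + 4·6 = -16 + 24 = 8
|q| = √(16 + 36) = √52 ≈ 7.2111
comp_q p = 8 / √52 ≈ 1.109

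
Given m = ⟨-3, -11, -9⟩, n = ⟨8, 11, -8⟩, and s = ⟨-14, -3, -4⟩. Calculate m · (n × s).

-2550

n × s:
i: 11·(-4) - (-8)·(-3) = -44 - 24 = -68
j: (-8)·(-14) - 8·(-4) = 112 - (-32) = 144
k: 8·(-3) - 11·(-14) = -24 - (-154) = 130
n × s = (-68, 144, 130)
m · (n × s) = (-3)·(-68) + (-11)·144 + (-9)·130 = 204 - 1584 - 1170 = -2550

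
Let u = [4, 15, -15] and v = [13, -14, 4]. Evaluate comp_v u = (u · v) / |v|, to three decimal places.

u · v = 4·13 + 15·(-14) + (-15)·4 = 52 - 210 - 60 = -218
|v| = √(169 + 196 + 16) = √381 ≈ 19.5192
comp_v u = -218 / √381 ≈ -11.168

-11.168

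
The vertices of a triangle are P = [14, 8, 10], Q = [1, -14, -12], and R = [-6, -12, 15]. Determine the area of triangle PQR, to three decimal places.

PQ = (-13, -22, -22),  PR = (-20, -20, 5)
i: (-22)·5 - (-22)·(-20) = -110 - 440 = -550
j: (-22)·(-20) - (-13)·5 = 440 - (-65) = 505
k: (-13)·(-20) - (-22)·(-20) = 260 - 440 = -180
PQ × PR = (-550, 505, -180)
|PQ × PR| = √589925 ≈ 768.0658
area = ½ · 768.0658 ≈ 384.033

384.033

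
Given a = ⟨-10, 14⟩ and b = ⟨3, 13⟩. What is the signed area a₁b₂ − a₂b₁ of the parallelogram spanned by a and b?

(-10)·13 - 14·3 = -130 - 42 = -172

-172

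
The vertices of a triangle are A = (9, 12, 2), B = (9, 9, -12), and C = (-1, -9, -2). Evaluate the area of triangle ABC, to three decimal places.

AB = (0, -3, -14),  AC = (-10, -21, -4)
i: (-3)·(-4) - (-14)·(-21) = 12 - 294 = -282
j: (-14)·(-10) - 0·(-4) = 140 - 0 = 140
k: 0·(-21) - (-3)·(-10) = 0 - 30 = -30
AB × AC = (-282, 140, -30)
|AB × AC| = √100024 ≈ 316.2657
area = ½ · 316.2657 ≈ 158.133

158.133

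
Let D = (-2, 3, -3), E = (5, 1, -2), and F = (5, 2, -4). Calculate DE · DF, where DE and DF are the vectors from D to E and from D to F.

50

DE = E − D = (7, -2, 1)
DF = F − D = (7, -1, -1)
DE · DF = 7·7 + (-2)·(-1) + 1·(-1) = 49 + 2 - 1 = 50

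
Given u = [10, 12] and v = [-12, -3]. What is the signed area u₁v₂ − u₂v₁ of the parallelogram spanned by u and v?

10·(-3) - 12·(-12) = -30 - (-144) = 114

114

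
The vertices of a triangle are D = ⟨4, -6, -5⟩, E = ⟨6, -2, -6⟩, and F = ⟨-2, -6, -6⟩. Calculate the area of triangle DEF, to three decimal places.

12.806

DE = (2, 4, -1),  DF = (-6, 0, -1)
i: 4·(-1) - (-1)·0 = -4 - 0 = -4
j: (-1)·(-6) - 2·(-1) = 6 - (-2) = 8
k: 2·0 - 4·(-6) = 0 - (-24) = 24
DE × DF = (-4, 8, 24)
|DE × DF| = √656 ≈ 25.6125
area = ½ · 25.6125 ≈ 12.806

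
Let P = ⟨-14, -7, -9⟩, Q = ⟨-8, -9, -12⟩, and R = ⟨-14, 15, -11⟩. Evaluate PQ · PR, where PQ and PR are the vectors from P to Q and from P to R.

PQ = Q − P = (6, -2, -3)
PR = R − P = (0, 22, -2)
PQ · PR = 6·0 + (-2)·22 + (-3)·(-2) = 0 - 44 + 6 = -38

-38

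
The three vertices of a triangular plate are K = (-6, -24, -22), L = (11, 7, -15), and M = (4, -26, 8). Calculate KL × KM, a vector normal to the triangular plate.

(944, -440, -344)

KL = (17, 31, 7)
KM = (10, -2, 30)
i: 31·30 - 7·(-2) = 930 - (-14) = 944
j: 7·10 - 17·30 = 70 - 510 = -440
k: 17·(-2) - 31·10 = -34 - 310 = -344
KL × KM = (944, -440, -344)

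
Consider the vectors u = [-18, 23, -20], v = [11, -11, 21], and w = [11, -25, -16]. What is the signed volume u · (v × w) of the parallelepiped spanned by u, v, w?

-177

v × w:
i: (-11)·(-16) - 21·(-25) = 176 - (-525) = 701
j: 21·11 - 11·(-16) = 231 - (-176) = 407
k: 11·(-25) - (-11)·11 = -275 - (-121) = -154
v × w = (701, 407, -154)
u · (v × w) = (-18)·701 + 23·407 + (-20)·(-154) = -12618 + 9361 + 3080 = -177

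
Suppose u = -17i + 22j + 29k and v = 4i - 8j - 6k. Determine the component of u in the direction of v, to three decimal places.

-38.810

u · v = (-17)·4 + 22·(-8) + 29·(-6) = -68 - 176 - 174 = -418
|v| = √(16 + 64 + 36) = √116 ≈ 10.7703
comp_v u = -418 / √116 ≈ -38.810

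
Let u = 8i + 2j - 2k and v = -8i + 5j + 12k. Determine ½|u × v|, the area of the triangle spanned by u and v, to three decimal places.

i: 2·12 - (-2)·5 = 24 - (-10) = 34
j: (-2)·(-8) - 8·12 = 16 - 96 = -80
k: 8·5 - 2·(-8) = 40 - (-16) = 56
u × v = (34, -80, 56)
|u × v| = √(34² + (-80)² + 56²) = √10692 ≈ 103.4021
area = ½ · 103.4021 ≈ 51.701

51.701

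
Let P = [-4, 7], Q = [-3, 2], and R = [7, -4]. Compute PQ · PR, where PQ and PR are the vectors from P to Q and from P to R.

66

PQ = Q − P = (1, -5)
PR = R − P = (11, -11)
PQ · PR = 1·11 + (-5)·(-11) = 11 + 55 = 66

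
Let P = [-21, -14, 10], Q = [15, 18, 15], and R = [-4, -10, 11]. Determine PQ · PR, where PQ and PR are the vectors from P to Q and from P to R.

745

PQ = Q − P = (36, 32, 5)
PR = R − P = (17, 4, 1)
PQ · PR = 36·17 + 32·4 + 5·1 = 612 + 128 + 5 = 745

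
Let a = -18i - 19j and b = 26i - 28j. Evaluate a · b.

a · b = (-18)·26 + (-19)·(-28) = -468 + 532 = 64

64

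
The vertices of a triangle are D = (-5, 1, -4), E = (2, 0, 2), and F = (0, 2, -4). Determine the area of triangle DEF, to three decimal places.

16.432

DE = (7, -1, 6),  DF = (5, 1, 0)
i: (-1)·0 - 6·1 = 0 - 6 = -6
j: 6·5 - 7·0 = 30 - 0 = 30
k: 7·1 - (-1)·5 = 7 - (-5) = 12
DE × DF = (-6, 30, 12)
|DE × DF| = √1080 ≈ 32.8634
area = ½ · 32.8634 ≈ 16.432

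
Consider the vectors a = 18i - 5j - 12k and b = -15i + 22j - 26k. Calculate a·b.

a · b = 18·(-15) + (-5)·22 + (-12)·(-26) = -270 - 110 + 312 = -68

-68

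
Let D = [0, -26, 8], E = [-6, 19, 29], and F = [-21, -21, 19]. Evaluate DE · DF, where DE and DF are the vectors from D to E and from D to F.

582

DE = E − D = (-6, 45, 21)
DF = F − D = (-21, 5, 11)
DE · DF = (-6)·(-21) + 45·5 + 21·11 = 126 + 225 + 231 = 582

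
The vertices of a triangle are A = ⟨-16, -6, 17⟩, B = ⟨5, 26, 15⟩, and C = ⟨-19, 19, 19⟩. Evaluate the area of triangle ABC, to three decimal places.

AB = (21, 32, -2),  AC = (-3, 25, 2)
i: 32·2 - (-2)·25 = 64 - (-50) = 114
j: (-2)·(-3) - 21·2 = 6 - 42 = -36
k: 21·25 - 32·(-3) = 525 - (-96) = 621
AB × AC = (114, -36, 621)
|AB × AC| = √399933 ≈ 632.4026
area = ½ · 632.4026 ≈ 316.201

316.201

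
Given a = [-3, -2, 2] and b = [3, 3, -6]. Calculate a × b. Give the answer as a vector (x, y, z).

(6, -12, -3)

i: (-2)·(-6) - 2·3 = 12 - 6 = 6
j: 2·3 - (-3)·(-6) = 6 - 18 = -12
k: (-3)·3 - (-2)·3 = -9 - (-6) = -3
a × b = (6, -12, -3)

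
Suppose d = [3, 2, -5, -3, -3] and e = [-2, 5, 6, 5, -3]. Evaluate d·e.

-32

d · e = 3·(-2) + 2·5 + (-5)·6 + (-3)·5 + (-3)·(-3) = -6 + 10 - 30 - 15 + 9 = -32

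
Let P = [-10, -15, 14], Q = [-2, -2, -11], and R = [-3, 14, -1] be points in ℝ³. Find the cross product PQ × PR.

(530, -55, 141)

PQ = (8, 13, -25)
PR = (7, 29, -15)
i: 13·(-15) - (-25)·29 = -195 - (-725) = 530
j: (-25)·7 - 8·(-15) = -175 - (-120) = -55
k: 8·29 - 13·7 = 232 - 91 = 141
PQ × PR = (530, -55, 141)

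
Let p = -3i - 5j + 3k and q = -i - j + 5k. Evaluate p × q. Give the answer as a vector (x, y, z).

(-22, 12, -2)

i: (-5)·5 - 3·(-1) = -25 - (-3) = -22
j: 3·(-1) - (-3)·5 = -3 - (-15) = 12
k: (-3)·(-1) - (-5)·(-1) = 3 - 5 = -2
p × q = (-22, 12, -2)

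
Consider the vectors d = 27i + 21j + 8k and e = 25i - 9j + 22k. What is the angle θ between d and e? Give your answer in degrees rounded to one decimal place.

d · e = 27·25 + 21·(-9) + 8·22 = 675 - 189 + 176 = 662
|d|² = 729 + 441 + 64 = 1234,  |d| = √1234 ≈ 35.128336
|e|² = 625 + 81 + 484 = 1190,  |e| = √1190 ≈ 34.496377
cos θ = 662 / (35.128336 · 34.496377) ≈ 0.54629
θ = arccos(0.54629) ≈ 56.9°

56.9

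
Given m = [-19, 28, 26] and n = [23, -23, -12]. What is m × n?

i: 28·(-12) - 26·(-23) = -336 - (-598) = 262
j: 26·23 - (-19)·(-12) = 598 - 228 = 370
k: (-19)·(-23) - 28·23 = 437 - 644 = -207
m × n = (262, 370, -207)

(262, 370, -207)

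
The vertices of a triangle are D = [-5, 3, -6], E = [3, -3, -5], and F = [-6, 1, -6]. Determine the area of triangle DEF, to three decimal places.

11.057

DE = (8, -6, 1),  DF = (-1, -2, 0)
i: (-6)·0 - 1·(-2) = 0 - (-2) = 2
j: 1·(-1) - 8·0 = -1 - 0 = -1
k: 8·(-2) - (-6)·(-1) = -16 - 6 = -22
DE × DF = (2, -1, -22)
|DE × DF| = √489 ≈ 22.1133
area = ½ · 22.1133 ≈ 11.057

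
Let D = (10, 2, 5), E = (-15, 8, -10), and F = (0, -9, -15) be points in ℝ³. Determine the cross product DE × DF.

DE = (-25, 6, -15)
DF = (-10, -11, -20)
i: 6·(-20) - (-15)·(-11) = -120 - 165 = -285
j: (-15)·(-10) - (-25)·(-20) = 150 - 500 = -350
k: (-25)·(-11) - 6·(-10) = 275 - (-60) = 335
DE × DF = (-285, -350, 335)

(-285, -350, 335)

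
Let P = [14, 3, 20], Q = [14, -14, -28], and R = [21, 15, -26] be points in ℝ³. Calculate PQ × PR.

PQ = (0, -17, -48)
PR = (7, 12, -46)
i: (-17)·(-46) - (-48)·12 = 782 - (-576) = 1358
j: (-48)·7 - 0·(-46) = -336 - 0 = -336
k: 0·12 - (-17)·7 = 0 - (-119) = 119
PQ × PR = (1358, -336, 119)

(1358, -336, 119)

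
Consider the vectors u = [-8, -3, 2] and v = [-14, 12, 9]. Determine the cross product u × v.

i: (-3)·9 - 2·12 = -27 - 24 = -51
j: 2·(-14) - (-8)·9 = -28 - (-72) = 44
k: (-8)·12 - (-3)·(-14) = -96 - 42 = -138
u × v = (-51, 44, -138)

(-51, 44, -138)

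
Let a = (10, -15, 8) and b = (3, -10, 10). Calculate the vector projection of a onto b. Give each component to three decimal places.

a · b = 10·3 + (-15)·(-10) + 8·10 = 30 + 150 + 80 = 260
|b|² = 9 + 100 + 100 = 209
proj_b a = (260/209) · (3, -10, 10) ≈ (3.732, -12.440, 12.440)

(3.732, -12.440, 12.440)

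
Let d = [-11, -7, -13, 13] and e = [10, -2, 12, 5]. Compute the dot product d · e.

d · e = (-11)·10 + (-7)·(-2) + (-13)·12 + 13·5 = -110 + 14 - 156 + 65 = -187

-187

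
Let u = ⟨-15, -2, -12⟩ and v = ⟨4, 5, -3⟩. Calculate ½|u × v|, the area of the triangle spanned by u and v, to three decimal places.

i: (-2)·(-3) - (-12)·5 = 6 - (-60) = 66
j: (-12)·4 - (-15)·(-3) = -48 - 45 = -93
k: (-15)·5 - (-2)·4 = -75 - (-8) = -67
u × v = (66, -93, -67)
|u × v| = √(66² + (-93)² + (-67)²) = √17494 ≈ 132.2649
area = ½ · 132.2649 ≈ 66.132

66.132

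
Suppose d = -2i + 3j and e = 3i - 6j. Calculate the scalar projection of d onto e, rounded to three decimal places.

-3.578

d · e = (-2)·3 + 3·(-6) = -6 - 18 = -24
|e| = √(9 + 36) = √45 ≈ 6.7082
comp_e d = -24 / √45 ≈ -3.578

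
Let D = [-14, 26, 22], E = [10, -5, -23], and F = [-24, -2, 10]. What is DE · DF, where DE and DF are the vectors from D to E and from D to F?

DE = E − D = (24, -31, -45)
DF = F − D = (-10, -28, -12)
DE · DF = 24·(-10) + (-31)·(-28) + (-45)·(-12) = -240 + 868 + 540 = 1168

1168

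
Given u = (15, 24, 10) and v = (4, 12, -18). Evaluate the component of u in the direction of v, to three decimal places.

u · v = 15·4 + 24·12 + 10·(-18) = 60 + 288 - 180 = 168
|v| = √(16 + 144 + 324) = √484 ≈ 22.0000
comp_v u = 168 / √484 ≈ 7.636

7.636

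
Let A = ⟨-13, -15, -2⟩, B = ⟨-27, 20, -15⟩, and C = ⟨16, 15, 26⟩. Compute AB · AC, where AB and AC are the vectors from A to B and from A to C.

280

AB = B − A = (-14, 35, -13)
AC = C − A = (29, 30, 28)
AB · AC = (-14)·29 + 35·30 + (-13)·28 = -406 + 1050 - 364 = 280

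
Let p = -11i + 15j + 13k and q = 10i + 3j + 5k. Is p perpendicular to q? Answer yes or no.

p · q = (-11)·10 + 15·3 + 13·5 = -110 + 45 + 65 = 0
Zero, so the vectors are orthogonal.

yes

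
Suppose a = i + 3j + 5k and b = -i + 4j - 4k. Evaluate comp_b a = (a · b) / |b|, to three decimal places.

a · b = 1·(-1) + 3·4 + 5·(-4) = -1 + 12 - 20 = -9
|b| = √(1 + 16 + 16) = √33 ≈ 5.7446
comp_b a = -9 / √33 ≈ -1.567

-1.567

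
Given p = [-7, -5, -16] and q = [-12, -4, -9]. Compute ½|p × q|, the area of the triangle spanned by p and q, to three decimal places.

i: (-5)·(-9) - (-16)·(-4) = 45 - 64 = -19
j: (-16)·(-12) - (-7)·(-9) = 192 - 63 = 129
k: (-7)·(-4) - (-5)·(-12) = 28 - 60 = -32
p × q = (-19, 129, -32)
|p × q| = √((-19)² + 129² + (-32)²) = √18026 ≈ 134.2609
area = ½ · 134.2609 ≈ 67.130

67.130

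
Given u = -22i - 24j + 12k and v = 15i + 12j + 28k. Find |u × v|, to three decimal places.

i: (-24)·28 - 12·12 = -672 - 144 = -816
j: 12·15 - (-22)·28 = 180 - (-616) = 796
k: (-22)·12 - (-24)·15 = -264 - (-360) = 96
u × v = (-816, 796, 96)
|u × v| = √((-816)² + 796² + 96²) = √1308688 ≈ 1143.9790

1143.979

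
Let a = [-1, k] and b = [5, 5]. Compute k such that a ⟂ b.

a · b = (-1)·5 + k·5 = -5 + 5k
Set equal to 0: 5k = 5, so k = 1.

1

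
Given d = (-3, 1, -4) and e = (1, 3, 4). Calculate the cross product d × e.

i: 1·4 - (-4)·3 = 4 - (-12) = 16
j: (-4)·1 - (-3)·4 = -4 - (-12) = 8
k: (-3)·3 - 1·1 = -9 - 1 = -10
d × e = (16, 8, -10)

(16, 8, -10)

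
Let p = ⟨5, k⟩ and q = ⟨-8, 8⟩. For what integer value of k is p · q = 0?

5

p · q = 5·(-8) + k·8 = -40 + 8k
Set equal to 0: 8k = 40, so k = 5.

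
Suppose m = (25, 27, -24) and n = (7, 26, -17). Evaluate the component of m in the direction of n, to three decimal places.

m · n = 25·7 + 27·26 + (-24)·(-17) = 175 + 702 + 408 = 1285
|n| = √(49 + 676 + 289) = √1014 ≈ 31.8434
comp_n m = 1285 / √1014 ≈ 40.354

40.354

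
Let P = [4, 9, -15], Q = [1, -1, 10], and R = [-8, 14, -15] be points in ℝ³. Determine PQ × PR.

(-125, -300, -135)

PQ = (-3, -10, 25)
PR = (-12, 5, 0)
i: (-10)·0 - 25·5 = 0 - 125 = -125
j: 25·(-12) - (-3)·0 = -300 - 0 = -300
k: (-3)·5 - (-10)·(-12) = -15 - 120 = -135
PQ × PR = (-125, -300, -135)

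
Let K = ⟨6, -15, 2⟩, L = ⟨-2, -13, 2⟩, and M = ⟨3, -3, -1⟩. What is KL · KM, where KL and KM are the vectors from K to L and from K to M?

KL = L − K = (-8, 2, 0)
KM = M − K = (-3, 12, -3)
KL · KM = (-8)·(-3) + 2·12 + 0·(-3) = 24 + 24 + 0 = 48

48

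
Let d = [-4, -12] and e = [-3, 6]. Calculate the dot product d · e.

-60

d · e = (-4)·(-3) + (-12)·6 = 12 - 72 = -60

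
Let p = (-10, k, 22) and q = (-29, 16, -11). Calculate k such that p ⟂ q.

-3

p · q = (-10)·(-29) + k·16 + 22·(-11) = 48 + 16k
Set equal to 0: 16k = -48, so k = -3.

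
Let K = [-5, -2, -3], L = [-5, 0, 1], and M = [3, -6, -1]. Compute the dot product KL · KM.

KL = L − K = (0, 2, 4)
KM = M − K = (8, -4, 2)
KL · KM = 0·8 + 2·(-4) + 4·2 = 0 - 8 + 8 = 0

0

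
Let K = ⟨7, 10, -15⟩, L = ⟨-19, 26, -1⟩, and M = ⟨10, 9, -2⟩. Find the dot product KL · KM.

KL = L − K = (-26, 16, 14)
KM = M − K = (3, -1, 13)
KL · KM = (-26)·3 + 16·(-1) + 14·13 = -78 - 16 + 182 = 88

88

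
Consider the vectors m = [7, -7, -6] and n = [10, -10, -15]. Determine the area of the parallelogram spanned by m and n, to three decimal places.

63.640

i: (-7)·(-15) - (-6)·(-10) = 105 - 60 = 45
j: (-6)·10 - 7·(-15) = -60 - (-105) = 45
k: 7·(-10) - (-7)·10 = -70 - (-70) = 0
m × n = (45, 45, 0)
|m × n| = √(45² + 45² + 0²) = √4050 ≈ 63.6396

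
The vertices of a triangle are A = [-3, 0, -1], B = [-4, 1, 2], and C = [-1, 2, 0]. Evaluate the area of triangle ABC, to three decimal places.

AB = (-1, 1, 3),  AC = (2, 2, 1)
i: 1·1 - 3·2 = 1 - 6 = -5
j: 3·2 - (-1)·1 = 6 - (-1) = 7
k: (-1)·2 - 1·2 = -2 - 2 = -4
AB × AC = (-5, 7, -4)
|AB × AC| = √90 ≈ 9.4868
area = ½ · 9.4868 ≈ 4.743

4.743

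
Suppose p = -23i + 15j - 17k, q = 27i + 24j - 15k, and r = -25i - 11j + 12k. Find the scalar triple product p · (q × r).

q × r:
i: 24·12 - (-15)·(-11) = 288 - 165 = 123
j: (-15)·(-25) - 27·12 = 375 - 324 = 51
k: 27·(-11) - 24·(-25) = -297 - (-600) = 303
q × r = (123, 51, 303)
p · (q × r) = (-23)·123 + 15·51 + (-17)·303 = -2829 + 765 - 5151 = -7215

-7215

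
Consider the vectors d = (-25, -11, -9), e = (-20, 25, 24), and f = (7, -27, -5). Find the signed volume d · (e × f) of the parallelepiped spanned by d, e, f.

-17108

e × f:
i: 25·(-5) - 24·(-27) = -125 - (-648) = 523
j: 24·7 - (-20)·(-5) = 168 - 100 = 68
k: (-20)·(-27) - 25·7 = 540 - 175 = 365
e × f = (523, 68, 365)
d · (e × f) = (-25)·523 + (-11)·68 + (-9)·365 = -13075 - 748 - 3285 = -17108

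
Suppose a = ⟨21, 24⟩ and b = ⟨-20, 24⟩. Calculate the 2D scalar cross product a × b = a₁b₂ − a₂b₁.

984

21·24 - 24·(-20) = 504 - (-480) = 984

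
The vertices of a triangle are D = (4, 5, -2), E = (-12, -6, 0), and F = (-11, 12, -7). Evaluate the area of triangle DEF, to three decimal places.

150.424

DE = (-16, -11, 2),  DF = (-15, 7, -5)
i: (-11)·(-5) - 2·7 = 55 - 14 = 41
j: 2·(-15) - (-16)·(-5) = -30 - 80 = -110
k: (-16)·7 - (-11)·(-15) = -112 - 165 = -277
DE × DF = (41, -110, -277)
|DE × DF| = √90510 ≈ 300.8488
area = ½ · 300.8488 ≈ 150.424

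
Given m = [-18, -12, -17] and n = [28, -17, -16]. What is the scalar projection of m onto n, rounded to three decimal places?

m · n = (-18)·28 + (-12)·(-17) + (-17)·(-16) = -504 + 204 + 272 = -28
|n| = √(784 + 289 + 256) = √1329 ≈ 36.4555
comp_n m = -28 / √1329 ≈ -0.768

-0.768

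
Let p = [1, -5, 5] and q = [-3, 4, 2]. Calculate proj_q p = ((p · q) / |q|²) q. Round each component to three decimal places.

p · q = 1·(-3) + (-5)·4 + 5·2 = -3 - 20 + 10 = -13
|q|² = 9 + 16 + 4 = 29
proj_q p = (-13/29) · (-3, 4, 2) ≈ (1.345, -1.793, -0.897)

(1.345, -1.793, -0.897)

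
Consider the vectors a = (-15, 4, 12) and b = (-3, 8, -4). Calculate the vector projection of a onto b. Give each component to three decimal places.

(-0.978, 2.607, -1.303)

a · b = (-15)·(-3) + 4·8 + 12·(-4) = 45 + 32 - 48 = 29
|b|² = 9 + 64 + 16 = 89
proj_b a = (29/89) · (-3, 8, -4) ≈ (-0.978, 2.607, -1.303)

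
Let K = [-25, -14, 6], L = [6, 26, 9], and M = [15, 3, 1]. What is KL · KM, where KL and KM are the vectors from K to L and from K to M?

KL = L − K = (31, 40, 3)
KM = M − K = (40, 17, -5)
KL · KM = 31·40 + 40·17 + 3·(-5) = 1240 + 680 - 15 = 1905

1905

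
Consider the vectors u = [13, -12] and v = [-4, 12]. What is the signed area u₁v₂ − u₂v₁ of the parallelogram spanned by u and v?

13·12 - (-12)·(-4) = 156 - 48 = 108

108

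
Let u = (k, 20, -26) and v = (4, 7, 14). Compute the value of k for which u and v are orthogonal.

56

u · v = k·4 + 20·7 + (-26)·14 = -224 + 4k
Set equal to 0: 4k = 224, so k = 56.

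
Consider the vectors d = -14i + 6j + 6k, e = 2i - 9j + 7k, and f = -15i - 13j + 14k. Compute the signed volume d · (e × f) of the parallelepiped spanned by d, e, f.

e × f:
i: (-9)·14 - 7·(-13) = -126 - (-91) = -35
j: 7·(-15) - 2·14 = -105 - 28 = -133
k: 2·(-13) - (-9)·(-15) = -26 - 135 = -161
e × f = (-35, -133, -161)
d · (e × f) = (-14)·(-35) + 6·(-133) + 6·(-161) = 490 - 798 - 966 = -1274

-1274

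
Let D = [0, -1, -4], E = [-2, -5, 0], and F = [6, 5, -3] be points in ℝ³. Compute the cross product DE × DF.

DE = (-2, -4, 4)
DF = (6, 6, 1)
i: (-4)·1 - 4·6 = -4 - 24 = -28
j: 4·6 - (-2)·1 = 24 - (-2) = 26
k: (-2)·6 - (-4)·6 = -12 - (-24) = 12
DE × DF = (-28, 26, 12)

(-28, 26, 12)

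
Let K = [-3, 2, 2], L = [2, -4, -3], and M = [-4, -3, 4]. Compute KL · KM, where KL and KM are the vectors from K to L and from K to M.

KL = L − K = (5, -6, -5)
KM = M − K = (-1, -5, 2)
KL · KM = 5·(-1) + (-6)·(-5) + (-5)·2 = -5 + 30 - 10 = 15

15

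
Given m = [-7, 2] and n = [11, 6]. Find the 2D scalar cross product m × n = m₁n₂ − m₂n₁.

(-7)·6 - 2·11 = -42 - 22 = -64

-64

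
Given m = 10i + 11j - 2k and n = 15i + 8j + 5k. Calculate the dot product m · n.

m · n = 10·15 + 11·8 + (-2)·5 = 150 + 88 - 10 = 228

228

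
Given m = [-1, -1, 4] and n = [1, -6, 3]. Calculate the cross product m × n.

(21, 7, 7)

i: (-1)·3 - 4·(-6) = -3 - (-24) = 21
j: 4·1 - (-1)·3 = 4 - (-3) = 7
k: (-1)·(-6) - (-1)·1 = 6 - (-1) = 7
m × n = (21, 7, 7)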